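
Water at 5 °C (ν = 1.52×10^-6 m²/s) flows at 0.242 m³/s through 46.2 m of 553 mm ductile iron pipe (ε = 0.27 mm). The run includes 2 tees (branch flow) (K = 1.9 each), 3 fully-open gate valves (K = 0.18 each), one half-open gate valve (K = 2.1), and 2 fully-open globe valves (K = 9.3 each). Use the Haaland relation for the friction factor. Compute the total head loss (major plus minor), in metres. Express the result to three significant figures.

V = 4Q/(πD²) = 1.008 m/s; V²/2g = 0.05174 m
Re = 3.67×10^5, ε/D = 4.88×10^-4 → f = 0.01778 (Haaland)
Major: h_f = f(L/D)·V²/2g = 0.01778·83.54·0.05174 = 0.07687 m
Minor: ΣK = 25.0; h_m = ΣK·V²/2g = 1.296 m
Total H_L = 0.07687 + 1.296 = 1.373 m

H_L ≈ 1.37 m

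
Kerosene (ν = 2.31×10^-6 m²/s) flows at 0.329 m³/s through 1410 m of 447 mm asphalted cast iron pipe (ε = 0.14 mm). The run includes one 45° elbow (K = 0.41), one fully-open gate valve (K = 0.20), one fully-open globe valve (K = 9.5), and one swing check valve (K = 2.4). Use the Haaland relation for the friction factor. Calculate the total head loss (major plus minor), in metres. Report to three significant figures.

H_L ≈ 14.5 m

V = 4Q/(πD²) = 2.096 m/s; V²/2g = 0.2240 m
Re = 4.06×10^5, ε/D = 3.13×10^-4 → f = 0.01649 (Haaland)
Major: h_f = f(L/D)·V²/2g = 0.01649·3154·0.2240 = 11.65 m
Minor: ΣK = 12.5; h_m = ΣK·V²/2g = 2.802 m
Total H_L = 11.65 + 2.802 = 14.46 m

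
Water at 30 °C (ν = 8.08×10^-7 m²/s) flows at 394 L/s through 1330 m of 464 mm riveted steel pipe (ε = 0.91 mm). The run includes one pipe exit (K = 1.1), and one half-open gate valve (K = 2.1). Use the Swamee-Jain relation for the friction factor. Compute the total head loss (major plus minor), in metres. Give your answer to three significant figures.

V = 4Q/(πD²) = 2.330 m/s; V²/2g = 0.2767 m
Re = 1.34×10^6, ε/D = 0.00196 → f = 0.02350 (Swamee-Jain)
Major: h_f = f(L/D)·V²/2g = 0.02350·2866·0.2767 = 18.64 m
Minor: ΣK = 3.20; h_m = ΣK·V²/2g = 0.8855 m
Total H_L = 18.64 + 0.8855 = 19.53 m

H_L ≈ 19.5 m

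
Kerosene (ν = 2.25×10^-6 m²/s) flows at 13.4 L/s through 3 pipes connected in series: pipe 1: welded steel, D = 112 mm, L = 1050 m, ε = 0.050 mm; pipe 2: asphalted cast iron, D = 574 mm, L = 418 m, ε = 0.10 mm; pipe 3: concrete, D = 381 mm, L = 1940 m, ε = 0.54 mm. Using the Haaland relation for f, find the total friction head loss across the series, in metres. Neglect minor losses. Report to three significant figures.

H ≈ 18.7 m

Pipe 1: V = 1.360 m/s, Re = 6.77×10^4, ε/D = 4.46×10^-4, f = 0.02100, h_1 = f(L/D)V²/2g = 18.56 m
Pipe 2: V = 0.05178 m/s, Re = 1.32×10^4, ε/D = 1.74×10^-4, f = 0.02888, h_2 = f(L/D)V²/2g = 0.002874 m
Pipe 3: V = 0.1175 m/s, Re = 1.99×10^4, ε/D = 0.00142, f = 0.02844, h_3 = f(L/D)V²/2g = 0.1020 m
Series → Q common, losses add: H = Σh = 18.67 m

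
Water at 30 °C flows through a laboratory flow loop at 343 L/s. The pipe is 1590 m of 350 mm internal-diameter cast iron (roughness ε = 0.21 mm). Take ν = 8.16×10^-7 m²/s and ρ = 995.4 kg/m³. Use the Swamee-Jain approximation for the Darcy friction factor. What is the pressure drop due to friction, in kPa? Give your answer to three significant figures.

V = 4Q/(πD²) = 4·0.343/(π·0.350²) = 3.565 m/s
Re = VD/ν = 3.565·0.350/8.16×10^-7 = 1.53×10^6 → turbulent
ε/D = 0.21/350 = 6.00×10^-4
Swamee-Jain: f = 0.01778
h_f = f(L/D)V²/(2g) = 0.01778·(1590/0.350)·3.565²/(2·9.81) = 52.31 m
Δp = ρg·h_f = 995.4·9.81·52.31 = 510.8 kPa

Δp ≈ 511 kPa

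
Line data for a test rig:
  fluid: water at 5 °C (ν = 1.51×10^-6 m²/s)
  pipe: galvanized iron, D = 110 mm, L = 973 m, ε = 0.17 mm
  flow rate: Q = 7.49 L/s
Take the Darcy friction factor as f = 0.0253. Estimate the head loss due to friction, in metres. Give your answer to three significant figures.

V = 4Q/(πD²) = 4·0.00749/(π·0.110²) = 0.7881 m/s
h_f = f(L/D)V²/(2g) = 0.02530·(973/0.110)·0.7881²/(2·9.81) = 7.085 m

h_f ≈ 7.09 m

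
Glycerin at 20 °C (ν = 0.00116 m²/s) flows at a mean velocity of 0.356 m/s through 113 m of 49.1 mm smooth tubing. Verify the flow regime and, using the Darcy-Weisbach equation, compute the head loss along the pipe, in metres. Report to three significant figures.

Re = VD/ν = 0.356·0.04910/0.00116 = 15.1 → laminar (Re < 2300)
f = 64/Re = 4.247
h_f = f(L/D)V²/(2g) = 4.247·(113/0.04910)·0.356²/(2·9.81) = 63.14 m

h_f ≈ 63.1 m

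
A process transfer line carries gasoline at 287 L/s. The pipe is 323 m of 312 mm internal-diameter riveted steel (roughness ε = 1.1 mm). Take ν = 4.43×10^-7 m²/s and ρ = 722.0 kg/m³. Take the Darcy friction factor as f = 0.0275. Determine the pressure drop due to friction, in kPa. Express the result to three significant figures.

V = 4Q/(πD²) = 4·0.287/(π·0.312²) = 3.754 m/s
h_f = f(L/D)V²/(2g) = 0.02750·(323/0.312)·3.754²/(2·9.81) = 20.45 m
Δp = ρg·h_f = 722.0·9.81·20.45 = 144.8 kPa

Δp ≈ 145 kPa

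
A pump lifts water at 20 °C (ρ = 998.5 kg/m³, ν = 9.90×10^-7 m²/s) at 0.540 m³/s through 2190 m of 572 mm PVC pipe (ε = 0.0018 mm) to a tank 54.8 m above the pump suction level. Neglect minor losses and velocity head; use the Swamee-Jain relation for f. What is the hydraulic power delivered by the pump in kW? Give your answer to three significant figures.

V = 4Q/(πD²) = 2.101 m/s; Re = 1.21×10^6; ε/D = 3.15×10^-6; f = 0.01133
h_f = f(L/D)V²/2g = 9.760 m
Total head H = z + h_f = 54.8 + 9.760 = 64.56 m
P_hyd = ρgQH = 998.5·9.81·0.540·64.56 = 341.5 kW

P_hyd ≈ 341 kW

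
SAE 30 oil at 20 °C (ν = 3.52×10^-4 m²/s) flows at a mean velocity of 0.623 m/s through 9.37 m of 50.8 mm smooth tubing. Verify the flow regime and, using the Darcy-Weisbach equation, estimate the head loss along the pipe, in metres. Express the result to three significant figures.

Re = VD/ν = 0.623·0.05080/3.52×10^-4 = 89.9 → laminar (Re < 2300)
f = 64/Re = 0.7118
h_f = f(L/D)V²/(2g) = 0.7118·(9.37/0.05080)·0.623²/(2·9.81) = 2.597 m

h_f ≈ 2.60 m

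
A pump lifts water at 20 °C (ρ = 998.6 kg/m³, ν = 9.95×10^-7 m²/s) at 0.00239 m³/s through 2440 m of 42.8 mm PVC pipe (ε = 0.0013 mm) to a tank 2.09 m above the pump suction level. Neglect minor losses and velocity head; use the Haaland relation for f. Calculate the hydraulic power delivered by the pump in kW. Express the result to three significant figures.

V = 4Q/(πD²) = 1.661 m/s; Re = 7.15×10^4; ε/D = 3.04×10^-5; f = 0.01924
h_f = f(L/D)V²/2g = 154.3 m
Total head H = z + h_f = 2.09 + 154.3 = 156.4 m
P_hyd = ρgQH = 998.6·9.81·0.00239·156.4 = 3.661 kW

P_hyd ≈ 3.66 kW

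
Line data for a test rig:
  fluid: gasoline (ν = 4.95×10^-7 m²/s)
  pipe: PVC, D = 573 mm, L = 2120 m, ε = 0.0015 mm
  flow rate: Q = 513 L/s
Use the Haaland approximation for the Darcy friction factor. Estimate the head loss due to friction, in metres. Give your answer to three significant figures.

V = 4Q/(πD²) = 4·0.513/(π·0.573²) = 1.989 m/s
Re = VD/ν = 1.989·0.573/4.95×10^-7 = 2.30×10^6 → turbulent
ε/D = 0.0015/573 = 2.62×10^-6
Haaland: f = 0.01019
h_f = f(L/D)V²/(2g) = 0.01019·(2120/0.573)·1.989²/(2·9.81) = 7.608 m

h_f ≈ 7.61 m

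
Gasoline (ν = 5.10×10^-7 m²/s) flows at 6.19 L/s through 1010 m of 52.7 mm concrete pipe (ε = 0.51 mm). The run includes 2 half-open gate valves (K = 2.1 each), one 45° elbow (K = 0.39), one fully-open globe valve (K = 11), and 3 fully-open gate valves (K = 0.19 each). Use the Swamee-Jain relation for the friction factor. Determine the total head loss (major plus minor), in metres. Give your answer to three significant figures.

H_L ≈ 304 m

V = 4Q/(πD²) = 2.838 m/s; V²/2g = 0.4104 m
Re = 2.93×10^5, ε/D = 0.00968 → f = 0.03782 (Swamee-Jain)
Major: h_f = f(L/D)·V²/2g = 0.03782·19165·0.4104 = 297.5 m
Minor: ΣK = 16.2; h_m = ΣK·V²/2g = 6.633 m
Total H_L = 297.5 + 6.633 = 304.1 m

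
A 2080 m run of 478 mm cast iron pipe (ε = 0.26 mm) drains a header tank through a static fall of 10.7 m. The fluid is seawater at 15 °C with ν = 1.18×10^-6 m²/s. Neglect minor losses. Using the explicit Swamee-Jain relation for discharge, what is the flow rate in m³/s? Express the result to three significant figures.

Swamee-Jain (Type II): Q = -0.965·√(gD⁵h_f/L)·ln[ε/(3.7D) + √(3.17ν²L/(gD³h_f))]
√(gD⁵h_f/L) = √(9.81·0.478⁵·10.7/2080) = 0.03549
ε/(3.7D) = 1.47×10^-4; √(3.17ν²L/(gD³h_f)) = 2.83×10^-5
Q = -0.965·0.03549·ln(1.753×10^-4) = 0.2962 m³/s
Check: V = 1.65 m/s, Re = 6.69×10^5, f = 0.01782, h_f = 10.8 m ≈ 10.7 m ✓

Q ≈ 0.296 m³/s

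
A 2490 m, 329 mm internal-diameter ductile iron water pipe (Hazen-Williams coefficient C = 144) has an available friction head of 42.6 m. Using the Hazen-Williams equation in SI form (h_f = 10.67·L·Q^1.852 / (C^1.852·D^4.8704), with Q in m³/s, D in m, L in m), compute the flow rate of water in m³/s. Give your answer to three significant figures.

Q ≈ 0.240 m³/s

Rearranging: Q = [h_f·C^1.852·D^4.8704 / (10.67·L)]^(1/1.852)
Q = [42.6·144^1.852·0.329^4.8704 / (10.67·2490)]^0.540 = 0.2396 m³/s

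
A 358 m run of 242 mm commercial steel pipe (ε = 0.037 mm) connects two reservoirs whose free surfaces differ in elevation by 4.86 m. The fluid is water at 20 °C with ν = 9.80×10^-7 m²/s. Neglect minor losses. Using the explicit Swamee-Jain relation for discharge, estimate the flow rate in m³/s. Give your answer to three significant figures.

Swamee-Jain (Type II): Q = -0.965·√(gD⁵h_f/L)·ln[ε/(3.7D) + √(3.17ν²L/(gD³h_f))]
√(gD⁵h_f/L) = √(9.81·0.242⁵·4.86/358) = 0.01051
ε/(3.7D) = 4.13×10^-5; √(3.17ν²L/(gD³h_f)) = 4.02×10^-5
Q = -0.965·0.01051·ln(8.148×10^-5) = 0.09552 m³/s
Check: V = 2.08 m/s, Re = 5.13×10^5, f = 0.01501, h_f = 4.88 m ≈ 4.86 m ✓

Q ≈ 0.0955 m³/s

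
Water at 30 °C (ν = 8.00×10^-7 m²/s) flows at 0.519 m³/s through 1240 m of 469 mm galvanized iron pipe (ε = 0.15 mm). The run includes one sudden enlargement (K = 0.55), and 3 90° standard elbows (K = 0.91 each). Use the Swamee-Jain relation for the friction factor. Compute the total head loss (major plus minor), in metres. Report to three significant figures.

H_L ≈ 20.5 m

V = 4Q/(πD²) = 3.004 m/s; V²/2g = 0.4600 m
Re = 1.76×10^6, ε/D = 3.20×10^-4 → f = 0.01563 (Swamee-Jain)
Major: h_f = f(L/D)·V²/2g = 0.01563·2644·0.4600 = 19.01 m
Minor: ΣK = 3.28; h_m = ΣK·V²/2g = 1.509 m
Total H_L = 19.01 + 1.509 = 20.52 m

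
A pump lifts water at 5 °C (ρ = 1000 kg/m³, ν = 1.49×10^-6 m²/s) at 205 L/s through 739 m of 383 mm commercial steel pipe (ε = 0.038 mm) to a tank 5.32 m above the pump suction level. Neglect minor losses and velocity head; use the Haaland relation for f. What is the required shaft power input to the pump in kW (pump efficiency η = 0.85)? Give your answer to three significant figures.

P_shaft ≈ 23.2 kW

V = 4Q/(πD²) = 1.779 m/s; Re = 4.57×10^5; ε/D = 9.92×10^-5; f = 0.01441
h_f = f(L/D)V²/2g = 4.485 m
Total head H = z + h_f = 5.32 + 4.485 = 9.805 m
P_hyd = ρgQH = 1000·9.81·0.205·9.805 = 19.72 kW
P_shaft = P_hyd/η = 19.72/0.85 = 23.20 kW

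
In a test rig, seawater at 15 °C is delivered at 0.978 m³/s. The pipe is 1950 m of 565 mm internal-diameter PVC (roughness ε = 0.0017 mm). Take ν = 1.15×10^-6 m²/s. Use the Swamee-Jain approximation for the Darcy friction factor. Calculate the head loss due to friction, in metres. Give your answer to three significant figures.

h_f ≈ 28.2 m

V = 4Q/(πD²) = 4·0.978/(π·0.565²) = 3.901 m/s
Re = VD/ν = 3.901·0.565/1.15×10^-6 = 1.92×10^6 → turbulent
ε/D = 0.0017/565 = 3.01×10^-6
Swamee-Jain: f = 0.01055
h_f = f(L/D)V²/(2g) = 0.01055·(1950/0.565)·3.901²/(2·9.81) = 28.23 m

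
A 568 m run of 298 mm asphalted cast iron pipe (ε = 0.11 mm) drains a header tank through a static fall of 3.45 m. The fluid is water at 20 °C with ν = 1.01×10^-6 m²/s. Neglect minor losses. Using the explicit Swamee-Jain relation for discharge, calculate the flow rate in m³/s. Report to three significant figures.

Swamee-Jain (Type II): Q = -0.965·√(gD⁵h_f/L)·ln[ε/(3.7D) + √(3.17ν²L/(gD³h_f))]
√(gD⁵h_f/L) = √(9.81·0.298⁵·3.45/568) = 0.01183
ε/(3.7D) = 9.98×10^-5; √(3.17ν²L/(gD³h_f)) = 4.53×10^-5
Q = -0.965·0.01183·ln(1.450×10^-4) = 0.1009 m³/s
Check: V = 1.45 m/s, Re = 4.27×10^5, f = 0.01707, h_f = 3.47 m ≈ 3.45 m ✓

Q ≈ 0.101 m³/s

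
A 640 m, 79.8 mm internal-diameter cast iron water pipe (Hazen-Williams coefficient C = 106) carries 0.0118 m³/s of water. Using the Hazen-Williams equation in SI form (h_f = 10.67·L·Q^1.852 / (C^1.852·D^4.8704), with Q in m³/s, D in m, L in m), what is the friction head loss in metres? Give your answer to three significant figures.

h_f ≈ 72.5 m

h_f = 10.67·640·0.0118^1.852 / (106^1.852·0.0798^4.8704) = 72.49 m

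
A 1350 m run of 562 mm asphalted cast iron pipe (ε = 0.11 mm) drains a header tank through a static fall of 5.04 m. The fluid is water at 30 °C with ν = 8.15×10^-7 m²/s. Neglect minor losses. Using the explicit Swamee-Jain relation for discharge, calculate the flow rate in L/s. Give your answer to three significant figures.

Swamee-Jain (Type II): Q = -0.965·√(gD⁵h_f/L)·ln[ε/(3.7D) + √(3.17ν²L/(gD³h_f))]
√(gD⁵h_f/L) = √(9.81·0.562⁵·5.04/1350) = 0.04531
ε/(3.7D) = 5.29×10^-5; √(3.17ν²L/(gD³h_f)) = 1.80×10^-5
Q = -0.965·0.04531·ln(7.090×10^-5) = 0.4178 m³/s
Check: V = 1.68 m/s, Re = 1.16×10^6, f = 0.01460, h_f = 5.07 m ≈ 5.04 m ✓

Q ≈ 418 L/s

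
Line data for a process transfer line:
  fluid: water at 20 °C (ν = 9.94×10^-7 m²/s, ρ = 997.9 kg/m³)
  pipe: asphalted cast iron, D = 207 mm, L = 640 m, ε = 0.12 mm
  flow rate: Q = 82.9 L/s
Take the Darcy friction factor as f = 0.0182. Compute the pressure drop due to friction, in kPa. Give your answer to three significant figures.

Δp ≈ 170 kPa

V = 4Q/(πD²) = 4·0.0829/(π·0.207²) = 2.463 m/s
h_f = f(L/D)V²/(2g) = 0.01820·(640/0.207)·2.463²/(2·9.81) = 17.40 m
Δp = ρg·h_f = 997.9·9.81·17.40 = 170.4 kPa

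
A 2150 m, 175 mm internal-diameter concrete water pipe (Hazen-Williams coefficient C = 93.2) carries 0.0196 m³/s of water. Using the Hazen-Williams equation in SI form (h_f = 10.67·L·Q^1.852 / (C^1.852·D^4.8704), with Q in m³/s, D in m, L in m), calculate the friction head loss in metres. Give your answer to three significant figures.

h_f ≈ 17.3 m

h_f = 10.67·2150·0.0196^1.852 / (93.2^1.852·0.175^4.8704) = 17.27 m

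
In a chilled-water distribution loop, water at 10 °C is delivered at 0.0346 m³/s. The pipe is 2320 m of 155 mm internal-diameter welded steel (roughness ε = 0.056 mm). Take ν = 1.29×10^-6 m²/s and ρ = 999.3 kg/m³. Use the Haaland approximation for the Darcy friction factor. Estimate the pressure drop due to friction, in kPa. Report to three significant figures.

Δp ≈ 445 kPa

V = 4Q/(πD²) = 4·0.0346/(π·0.155²) = 1.834 m/s
Re = VD/ν = 1.834·0.155/1.29×10^-6 = 2.20×10^5 → turbulent
ε/D = 0.056/155 = 3.61×10^-4
Haaland: f = 0.01770
h_f = f(L/D)V²/(2g) = 0.01770·(2320/0.155)·1.834²/(2·9.81) = 45.40 m
Δp = ρg·h_f = 999.3·9.81·45.40 = 445.0 kPa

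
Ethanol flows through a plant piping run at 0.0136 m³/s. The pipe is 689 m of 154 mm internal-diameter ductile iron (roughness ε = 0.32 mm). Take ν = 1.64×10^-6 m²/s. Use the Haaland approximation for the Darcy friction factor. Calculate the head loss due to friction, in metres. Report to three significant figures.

h_f ≈ 3.14 m

V = 4Q/(πD²) = 4·0.0136/(π·0.154²) = 0.7301 m/s
Re = VD/ν = 0.7301·0.154/1.64×10^-6 = 6.86×10^4 → turbulent
ε/D = 0.32/154 = 0.00208
Haaland: f = 0.02579
h_f = f(L/D)V²/(2g) = 0.02579·(689/0.154)·0.7301²/(2·9.81) = 3.135 m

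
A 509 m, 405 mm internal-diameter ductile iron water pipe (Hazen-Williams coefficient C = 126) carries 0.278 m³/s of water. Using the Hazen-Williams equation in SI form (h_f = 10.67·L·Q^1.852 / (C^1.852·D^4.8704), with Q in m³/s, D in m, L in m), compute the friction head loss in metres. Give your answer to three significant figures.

h_f = 10.67·509·0.278^1.852 / (126^1.852·0.405^4.8704) = 5.336 m

h_f ≈ 5.34 m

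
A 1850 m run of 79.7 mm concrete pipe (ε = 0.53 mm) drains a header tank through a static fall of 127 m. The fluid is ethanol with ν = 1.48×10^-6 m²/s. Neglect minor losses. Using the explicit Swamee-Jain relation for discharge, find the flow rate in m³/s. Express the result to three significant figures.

Swamee-Jain (Type II): Q = -0.965·√(gD⁵h_f/L)·ln[ε/(3.7D) + √(3.17ν²L/(gD³h_f))]
√(gD⁵h_f/L) = √(9.81·0.0797⁵·127/1850) = 0.001472
ε/(3.7D) = 0.00180; √(3.17ν²L/(gD³h_f)) = 1.43×10^-4
Q = -0.965·0.001472·ln(0.001940) = 0.008869 m³/s
Check: V = 1.78 m/s, Re = 9.57×10^4, f = 0.03424, h_f = 128 m ≈ 127 m ✓

Q ≈ 0.00887 m³/s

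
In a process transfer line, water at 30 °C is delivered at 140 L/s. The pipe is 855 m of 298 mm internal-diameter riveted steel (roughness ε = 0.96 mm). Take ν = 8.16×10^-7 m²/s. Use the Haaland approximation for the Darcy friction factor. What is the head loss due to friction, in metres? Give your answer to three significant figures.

h_f ≈ 15.9 m

V = 4Q/(πD²) = 4·0.140/(π·0.298²) = 2.007 m/s
Re = VD/ν = 2.007·0.298/8.16×10^-7 = 7.33×10^5 → turbulent
ε/D = 0.96/298 = 0.00322
Haaland: f = 0.02691
h_f = f(L/D)V²/(2g) = 0.02691·(855/0.298)·2.007²/(2·9.81) = 15.86 m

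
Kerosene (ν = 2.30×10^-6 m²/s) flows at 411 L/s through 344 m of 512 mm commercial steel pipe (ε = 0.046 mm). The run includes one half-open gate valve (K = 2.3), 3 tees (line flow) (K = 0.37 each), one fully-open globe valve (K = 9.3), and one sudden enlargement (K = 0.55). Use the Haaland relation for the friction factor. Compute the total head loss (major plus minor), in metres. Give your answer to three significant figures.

V = 4Q/(πD²) = 1.996 m/s; V²/2g = 0.2031 m
Re = 4.44×10^5, ε/D = 8.98×10^-5 → f = 0.01435 (Haaland)
Major: h_f = f(L/D)·V²/2g = 0.01435·671.9·0.2031 = 1.959 m
Minor: ΣK = 13.3; h_m = ΣK·V²/2g = 2.693 m
Total H_L = 1.959 + 2.693 = 4.652 m

H_L ≈ 4.65 m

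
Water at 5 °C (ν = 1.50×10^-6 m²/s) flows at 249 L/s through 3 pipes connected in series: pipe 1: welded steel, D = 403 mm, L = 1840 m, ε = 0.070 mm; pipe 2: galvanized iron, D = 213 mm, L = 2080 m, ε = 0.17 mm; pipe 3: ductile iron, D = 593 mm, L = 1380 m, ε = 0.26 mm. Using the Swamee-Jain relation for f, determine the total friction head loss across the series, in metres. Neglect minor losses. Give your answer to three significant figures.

Pipe 1: V = 1.952 m/s, Re = 5.24×10^5, ε/D = 1.74×10^-4, f = 0.01519, h_1 = f(L/D)V²/2g = 13.47 m
Pipe 2: V = 6.988 m/s, Re = 9.92×10^5, ε/D = 7.98×10^-4, f = 0.01906, h_2 = f(L/D)V²/2g = 463.1 m
Pipe 3: V = 0.9016 m/s, Re = 3.56×10^5, ε/D = 4.38×10^-4, f = 0.01774, h_3 = f(L/D)V²/2g = 1.711 m
Series → Q common, losses add: H = Σh = 478.3 m

H ≈ 478 m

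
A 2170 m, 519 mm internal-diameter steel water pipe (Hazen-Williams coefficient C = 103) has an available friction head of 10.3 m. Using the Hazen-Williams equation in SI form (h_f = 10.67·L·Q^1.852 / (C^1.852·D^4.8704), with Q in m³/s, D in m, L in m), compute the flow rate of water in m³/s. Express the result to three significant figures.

Q ≈ 0.284 m³/s

Rearranging: Q = [h_f·C^1.852·D^4.8704 / (10.67·L)]^(1/1.852)
Q = [10.3·103^1.852·0.519^4.8704 / (10.67·2170)]^0.540 = 0.2844 m³/s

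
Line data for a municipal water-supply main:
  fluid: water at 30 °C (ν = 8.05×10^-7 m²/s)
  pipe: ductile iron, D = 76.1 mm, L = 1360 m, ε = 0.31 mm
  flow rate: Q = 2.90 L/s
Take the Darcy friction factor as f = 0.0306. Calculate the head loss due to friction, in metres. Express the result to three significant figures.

V = 4Q/(πD²) = 4·0.00290/(π·0.0761²) = 0.6376 m/s
h_f = f(L/D)V²/(2g) = 0.03060·(1360/0.0761)·0.6376²/(2·9.81) = 11.33 m

h_f ≈ 11.3 m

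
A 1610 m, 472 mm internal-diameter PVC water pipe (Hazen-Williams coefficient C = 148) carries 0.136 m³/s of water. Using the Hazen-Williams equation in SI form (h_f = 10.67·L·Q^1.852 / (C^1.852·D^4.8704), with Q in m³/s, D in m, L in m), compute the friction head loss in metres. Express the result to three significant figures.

h_f = 10.67·1610·0.136^1.852 / (148^1.852·0.472^4.8704) = 1.581 m

h_f ≈ 1.58 m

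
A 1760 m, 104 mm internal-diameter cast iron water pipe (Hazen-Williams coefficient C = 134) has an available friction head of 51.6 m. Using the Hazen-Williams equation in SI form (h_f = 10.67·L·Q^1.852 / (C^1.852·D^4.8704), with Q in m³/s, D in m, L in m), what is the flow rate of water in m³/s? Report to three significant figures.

Q ≈ 0.0144 m³/s

Rearranging: Q = [h_f·C^1.852·D^4.8704 / (10.67·L)]^(1/1.852)
Q = [51.6·134^1.852·0.104^4.8704 / (10.67·1760)]^0.540 = 0.01443 m³/s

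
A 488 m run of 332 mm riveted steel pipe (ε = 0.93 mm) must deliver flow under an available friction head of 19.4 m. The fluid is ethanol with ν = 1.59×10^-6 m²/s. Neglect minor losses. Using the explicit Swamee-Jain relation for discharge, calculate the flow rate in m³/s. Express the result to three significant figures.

Swamee-Jain (Type II): Q = -0.965·√(gD⁵h_f/L)·ln[ε/(3.7D) + √(3.17ν²L/(gD³h_f))]
√(gD⁵h_f/L) = √(9.81·0.332⁵·19.4/488) = 0.03966
ε/(3.7D) = 7.57×10^-4; √(3.17ν²L/(gD³h_f)) = 2.37×10^-5
Q = -0.965·0.03966·ln(7.808×10^-4) = 0.2739 m³/s
Check: V = 3.16 m/s, Re = 6.61×10^5, f = 0.02598, h_f = 19.5 m ≈ 19.4 m ✓

Q ≈ 0.274 m³/s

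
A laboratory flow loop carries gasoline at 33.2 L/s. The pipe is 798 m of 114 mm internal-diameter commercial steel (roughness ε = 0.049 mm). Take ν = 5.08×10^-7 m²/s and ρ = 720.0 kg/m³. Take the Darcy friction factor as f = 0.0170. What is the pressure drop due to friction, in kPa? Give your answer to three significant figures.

V = 4Q/(πD²) = 4·0.0332/(π·0.114²) = 3.253 m/s
h_f = f(L/D)V²/(2g) = 0.01700·(798/0.114)·3.253²/(2·9.81) = 64.17 m
Δp = ρg·h_f = 720.0·9.81·64.17 = 453.2 kPa

Δp ≈ 453 kPa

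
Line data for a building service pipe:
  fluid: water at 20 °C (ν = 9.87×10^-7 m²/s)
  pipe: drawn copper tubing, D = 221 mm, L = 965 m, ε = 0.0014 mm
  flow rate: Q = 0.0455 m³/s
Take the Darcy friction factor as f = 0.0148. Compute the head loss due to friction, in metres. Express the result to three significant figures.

V = 4Q/(πD²) = 4·0.0455/(π·0.221²) = 1.186 m/s
h_f = f(L/D)V²/(2g) = 0.01480·(965/0.221)·1.186²/(2·9.81) = 4.634 m

h_f ≈ 4.63 m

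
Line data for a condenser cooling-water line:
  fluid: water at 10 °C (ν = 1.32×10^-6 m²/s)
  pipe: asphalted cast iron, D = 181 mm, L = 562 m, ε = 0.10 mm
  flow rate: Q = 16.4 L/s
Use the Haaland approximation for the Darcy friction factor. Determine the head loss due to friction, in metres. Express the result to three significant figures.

V = 4Q/(πD²) = 4·0.0164/(π·0.181²) = 0.6374 m/s
Re = VD/ν = 0.6374·0.181/1.32×10^-6 = 8.74×10^4 → turbulent
ε/D = 0.10/181 = 5.52×10^-4
Haaland: f = 0.02063
h_f = f(L/D)V²/(2g) = 0.02063·(562/0.181)·0.6374²/(2·9.81) = 1.326 m

h_f ≈ 1.33 m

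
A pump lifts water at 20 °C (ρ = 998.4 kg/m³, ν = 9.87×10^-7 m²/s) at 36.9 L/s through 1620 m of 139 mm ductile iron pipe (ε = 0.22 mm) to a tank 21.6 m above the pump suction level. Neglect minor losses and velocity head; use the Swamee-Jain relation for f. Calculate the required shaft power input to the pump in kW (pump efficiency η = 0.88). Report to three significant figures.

P_shaft ≈ 41.8 kW

V = 4Q/(πD²) = 2.432 m/s; Re = 3.42×10^5; ε/D = 0.00158; f = 0.02279
h_f = f(L/D)V²/2g = 80.06 m
Total head H = z + h_f = 21.6 + 80.06 = 101.7 m
P_hyd = ρgQH = 998.4·9.81·0.0369·101.7 = 36.74 kW
P_shaft = P_hyd/η = 36.74/0.88 = 41.75 kW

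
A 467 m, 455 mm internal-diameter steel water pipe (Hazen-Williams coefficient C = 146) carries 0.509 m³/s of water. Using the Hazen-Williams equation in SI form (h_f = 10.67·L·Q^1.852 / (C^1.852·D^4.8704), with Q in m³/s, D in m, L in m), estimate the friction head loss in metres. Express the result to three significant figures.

h_f ≈ 6.48 m

h_f = 10.67·467·0.509^1.852 / (146^1.852·0.455^4.8704) = 6.480 m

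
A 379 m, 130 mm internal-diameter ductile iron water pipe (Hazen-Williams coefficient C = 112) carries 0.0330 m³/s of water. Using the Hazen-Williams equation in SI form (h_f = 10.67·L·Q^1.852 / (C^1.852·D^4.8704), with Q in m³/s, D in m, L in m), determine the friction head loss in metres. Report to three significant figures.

h_f = 10.67·379·0.0330^1.852 / (112^1.852·0.130^4.8704) = 24.18 m

h_f ≈ 24.2 m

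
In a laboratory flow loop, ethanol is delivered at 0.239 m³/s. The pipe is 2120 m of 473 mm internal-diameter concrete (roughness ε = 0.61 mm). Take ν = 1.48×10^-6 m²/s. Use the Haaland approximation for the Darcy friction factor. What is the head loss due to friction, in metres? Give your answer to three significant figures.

V = 4Q/(πD²) = 4·0.239/(π·0.473²) = 1.360 m/s
Re = VD/ν = 1.360·0.473/1.48×10^-6 = 4.35×10^5 → turbulent
ε/D = 0.61/473 = 0.00129
Haaland: f = 0.02145
h_f = f(L/D)V²/(2g) = 0.02145·(2120/0.473)·1.360²/(2·9.81) = 9.066 m

h_f ≈ 9.07 m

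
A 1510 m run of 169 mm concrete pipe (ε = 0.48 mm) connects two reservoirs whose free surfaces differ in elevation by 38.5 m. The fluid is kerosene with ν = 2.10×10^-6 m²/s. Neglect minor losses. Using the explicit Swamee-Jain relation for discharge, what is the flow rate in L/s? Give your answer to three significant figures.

Q ≈ 39.9 L/s

Swamee-Jain (Type II): Q = -0.965·√(gD⁵h_f/L)·ln[ε/(3.7D) + √(3.17ν²L/(gD³h_f))]
√(gD⁵h_f/L) = √(9.81·0.169⁵·38.5/1510) = 0.005872
ε/(3.7D) = 7.68×10^-4; √(3.17ν²L/(gD³h_f)) = 1.08×10^-4
Q = -0.965·0.005872·ln(8.752×10^-4) = 0.03990 m³/s
Check: V = 1.78 m/s, Re = 1.43×10^5, f = 0.02694, h_f = 38.8 m ≈ 38.5 m ✓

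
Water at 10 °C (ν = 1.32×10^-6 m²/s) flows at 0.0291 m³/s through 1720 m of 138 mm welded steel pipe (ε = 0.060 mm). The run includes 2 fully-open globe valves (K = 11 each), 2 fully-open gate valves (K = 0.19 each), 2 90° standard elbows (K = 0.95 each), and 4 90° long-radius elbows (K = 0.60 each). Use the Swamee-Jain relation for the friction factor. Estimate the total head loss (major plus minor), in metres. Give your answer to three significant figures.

V = 4Q/(πD²) = 1.946 m/s; V²/2g = 0.1929 m
Re = 2.03×10^5, ε/D = 4.35×10^-4 → f = 0.01855 (Swamee-Jain)
Major: h_f = f(L/D)·V²/2g = 0.01855·12464·0.1929 = 44.61 m
Minor: ΣK = 26.7; h_m = ΣK·V²/2g = 5.147 m
Total H_L = 44.61 + 5.147 = 49.76 m

H_L ≈ 49.8 m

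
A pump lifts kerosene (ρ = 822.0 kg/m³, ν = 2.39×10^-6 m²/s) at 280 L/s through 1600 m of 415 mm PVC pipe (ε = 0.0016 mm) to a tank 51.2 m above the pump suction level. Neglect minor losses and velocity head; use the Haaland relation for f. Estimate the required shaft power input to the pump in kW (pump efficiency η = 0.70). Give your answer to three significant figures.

P_shaft ≈ 203 kW

V = 4Q/(πD²) = 2.070 m/s; Re = 3.59×10^5; ε/D = 3.86×10^-6; f = 0.01390
h_f = f(L/D)V²/2g = 11.71 m
Total head H = z + h_f = 51.2 + 11.71 = 62.91 m
P_hyd = ρgQH = 822.0·9.81·0.280·62.91 = 142.0 kW
P_shaft = P_hyd/η = 142.0/0.70 = 202.9 kW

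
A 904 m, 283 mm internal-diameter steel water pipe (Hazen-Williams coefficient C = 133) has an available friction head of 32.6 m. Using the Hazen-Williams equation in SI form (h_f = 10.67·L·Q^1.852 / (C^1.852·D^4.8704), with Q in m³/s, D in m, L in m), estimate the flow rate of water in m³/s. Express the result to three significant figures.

Rearranging: Q = [h_f·C^1.852·D^4.8704 / (10.67·L)]^(1/1.852)
Q = [32.6·133^1.852·0.283^4.8704 / (10.67·904)]^0.540 = 0.2228 m³/s

Q ≈ 0.223 m³/s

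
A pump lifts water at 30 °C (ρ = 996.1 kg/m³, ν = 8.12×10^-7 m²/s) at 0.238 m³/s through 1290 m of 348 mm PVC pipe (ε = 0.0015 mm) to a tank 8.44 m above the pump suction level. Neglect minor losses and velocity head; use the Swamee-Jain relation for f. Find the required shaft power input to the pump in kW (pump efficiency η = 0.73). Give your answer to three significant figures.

P_shaft ≈ 70.5 kW

V = 4Q/(πD²) = 2.502 m/s; Re = 1.07×10^6; ε/D = 4.31×10^-6; f = 0.01158
h_f = f(L/D)V²/2g = 13.70 m
Total head H = z + h_f = 8.44 + 13.70 = 22.14 m
P_hyd = ρgQH = 996.1·9.81·0.238·22.14 = 51.50 kW
P_shaft = P_hyd/η = 51.50/0.73 = 70.55 kW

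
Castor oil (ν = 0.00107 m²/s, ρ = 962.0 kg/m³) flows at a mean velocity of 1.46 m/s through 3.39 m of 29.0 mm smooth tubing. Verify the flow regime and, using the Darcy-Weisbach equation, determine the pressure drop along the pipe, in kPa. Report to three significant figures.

Re = VD/ν = 1.46·0.02900/0.00107 = 39.6 → laminar (Re < 2300)
f = 64/Re = 1.617
h_f = f(L/D)V²/(2g) = 1.617·(3.39/0.02900)·1.46²/(2·9.81) = 20.54 m
Δp = ρg·h_f = 962.0·9.81·20.54 = 193.8 kPa

Δp ≈ 194 kPa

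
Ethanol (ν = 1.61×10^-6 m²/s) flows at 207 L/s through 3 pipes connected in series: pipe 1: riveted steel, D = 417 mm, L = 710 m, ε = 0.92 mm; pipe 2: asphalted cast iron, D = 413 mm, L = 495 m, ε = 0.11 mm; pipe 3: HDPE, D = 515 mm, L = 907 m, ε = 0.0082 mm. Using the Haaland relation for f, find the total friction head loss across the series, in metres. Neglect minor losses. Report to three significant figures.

Pipe 1: V = 1.516 m/s, Re = 3.93×10^5, ε/D = 0.00221, f = 0.02447, h_1 = f(L/D)V²/2g = 4.879 m
Pipe 2: V = 1.545 m/s, Re = 3.96×10^5, ε/D = 2.66×10^-4, f = 0.01616, h_2 = f(L/D)V²/2g = 2.357 m
Pipe 3: V = 0.9937 m/s, Re = 3.18×10^5, ε/D = 1.59×10^-5, f = 0.01432, h_3 = f(L/D)V²/2g = 1.270 m
Series → Q common, losses add: H = Σh = 8.506 m

H ≈ 8.51 m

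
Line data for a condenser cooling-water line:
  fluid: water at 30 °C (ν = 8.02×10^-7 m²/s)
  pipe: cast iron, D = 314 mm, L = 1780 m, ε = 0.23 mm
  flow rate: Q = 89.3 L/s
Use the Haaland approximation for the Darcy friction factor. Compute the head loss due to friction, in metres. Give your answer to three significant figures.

V = 4Q/(πD²) = 4·0.0893/(π·0.314²) = 1.153 m/s
Re = VD/ν = 1.153·0.314/8.02×10^-7 = 4.51×10^5 → turbulent
ε/D = 0.23/314 = 7.32×10^-4
Haaland: f = 0.01898
h_f = f(L/D)V²/(2g) = 0.01898·(1780/0.314)·1.153²/(2·9.81) = 7.293 m

h_f ≈ 7.29 m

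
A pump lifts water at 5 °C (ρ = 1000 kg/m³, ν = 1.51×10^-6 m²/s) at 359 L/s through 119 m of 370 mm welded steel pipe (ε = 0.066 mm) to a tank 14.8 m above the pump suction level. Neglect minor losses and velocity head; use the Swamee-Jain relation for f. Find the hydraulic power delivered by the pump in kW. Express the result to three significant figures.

P_hyd ≈ 61.6 kW

V = 4Q/(πD²) = 3.339 m/s; Re = 8.18×10^5; ε/D = 1.78×10^-4; f = 0.01472
h_f = f(L/D)V²/2g = 2.689 m
Total head H = z + h_f = 14.8 + 2.689 = 17.49 m
P_hyd = ρgQH = 1000·9.81·0.359·17.49 = 61.59 kW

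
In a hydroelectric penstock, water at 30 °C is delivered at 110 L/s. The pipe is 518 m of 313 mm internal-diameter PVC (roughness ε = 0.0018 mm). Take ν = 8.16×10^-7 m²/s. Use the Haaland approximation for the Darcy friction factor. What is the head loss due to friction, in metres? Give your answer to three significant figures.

V = 4Q/(πD²) = 4·0.110/(π·0.313²) = 1.430 m/s
Re = VD/ν = 1.430·0.313/8.16×10^-7 = 5.48×10^5 → turbulent
ε/D = 0.0018/313 = 5.75×10^-6
Haaland: f = 0.01292
h_f = f(L/D)V²/(2g) = 0.01292·(518/0.313)·1.430²/(2·9.81) = 2.227 m

h_f ≈ 2.23 m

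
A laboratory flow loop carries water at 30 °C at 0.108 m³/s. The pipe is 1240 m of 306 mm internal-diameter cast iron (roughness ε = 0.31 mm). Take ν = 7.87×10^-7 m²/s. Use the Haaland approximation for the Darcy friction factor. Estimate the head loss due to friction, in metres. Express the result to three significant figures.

V = 4Q/(πD²) = 4·0.108/(π·0.306²) = 1.469 m/s
Re = VD/ν = 1.469·0.306/7.87×10^-7 = 5.71×10^5 → turbulent
ε/D = 0.31/306 = 0.00101
Haaland: f = 0.02019
h_f = f(L/D)V²/(2g) = 0.02019·(1240/0.306)·1.469²/(2·9.81) = 8.994 m

h_f ≈ 8.99 m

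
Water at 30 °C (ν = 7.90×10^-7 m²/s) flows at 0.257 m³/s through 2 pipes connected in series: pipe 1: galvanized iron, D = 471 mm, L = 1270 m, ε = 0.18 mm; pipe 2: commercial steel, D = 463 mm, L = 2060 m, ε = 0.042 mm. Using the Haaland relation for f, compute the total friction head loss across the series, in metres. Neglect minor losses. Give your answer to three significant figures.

H ≈ 11.9 m

Pipe 1: V = 1.475 m/s, Re = 8.79×10^5, ε/D = 3.82×10^-4, f = 0.01637, h_1 = f(L/D)V²/2g = 4.895 m
Pipe 2: V = 1.526 m/s, Re = 8.95×10^5, ε/D = 9.07×10^-5, f = 0.01332, h_2 = f(L/D)V²/2g = 7.036 m
Series → Q common, losses add: H = Σh = 11.93 m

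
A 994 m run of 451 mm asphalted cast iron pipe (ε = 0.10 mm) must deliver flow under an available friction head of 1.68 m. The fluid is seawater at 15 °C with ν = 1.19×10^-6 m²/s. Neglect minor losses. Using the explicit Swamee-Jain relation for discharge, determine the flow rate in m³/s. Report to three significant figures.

Swamee-Jain (Type II): Q = -0.965·√(gD⁵h_f/L)·ln[ε/(3.7D) + √(3.17ν²L/(gD³h_f))]
√(gD⁵h_f/L) = √(9.81·0.451⁵·1.68/994) = 0.01759
ε/(3.7D) = 5.99×10^-5; √(3.17ν²L/(gD³h_f)) = 5.43×10^-5
Q = -0.965·0.01759·ln(1.143×10^-4) = 0.1541 m³/s
Check: V = 0.964 m/s, Re = 3.66×10^5, f = 0.01616, h_f = 1.69 m ≈ 1.68 m ✓

Q ≈ 0.154 m³/s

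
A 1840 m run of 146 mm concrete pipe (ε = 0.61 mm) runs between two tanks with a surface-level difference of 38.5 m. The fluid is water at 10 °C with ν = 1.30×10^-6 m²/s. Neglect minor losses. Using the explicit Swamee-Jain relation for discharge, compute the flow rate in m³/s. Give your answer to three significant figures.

Q ≈ 0.0239 m³/s

Swamee-Jain (Type II): Q = -0.965·√(gD⁵h_f/L)·ln[ε/(3.7D) + √(3.17ν²L/(gD³h_f))]
√(gD⁵h_f/L) = √(9.81·0.146⁵·38.5/1840) = 0.003690
ε/(3.7D) = 0.00113; √(3.17ν²L/(gD³h_f)) = 9.16×10^-5
Q = -0.965·0.003690·ln(0.001221) = 0.02389 m³/s
Check: V = 1.43 m/s, Re = 1.60×10^5, f = 0.02965, h_f = 38.8 m ≈ 38.5 m ✓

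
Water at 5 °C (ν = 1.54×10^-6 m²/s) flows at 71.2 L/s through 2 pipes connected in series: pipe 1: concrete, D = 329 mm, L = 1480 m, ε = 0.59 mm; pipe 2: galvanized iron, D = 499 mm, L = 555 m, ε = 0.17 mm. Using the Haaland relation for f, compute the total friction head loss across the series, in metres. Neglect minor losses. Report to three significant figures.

Pipe 1: V = 0.8375 m/s, Re = 1.79×10^5, ε/D = 0.00179, f = 0.02374, h_1 = f(L/D)V²/2g = 3.818 m
Pipe 2: V = 0.3641 m/s, Re = 1.18×10^5, ε/D = 3.41×10^-4, f = 0.01893, h_2 = f(L/D)V²/2g = 0.1422 m
Series → Q common, losses add: H = Σh = 3.960 m

H ≈ 3.96 m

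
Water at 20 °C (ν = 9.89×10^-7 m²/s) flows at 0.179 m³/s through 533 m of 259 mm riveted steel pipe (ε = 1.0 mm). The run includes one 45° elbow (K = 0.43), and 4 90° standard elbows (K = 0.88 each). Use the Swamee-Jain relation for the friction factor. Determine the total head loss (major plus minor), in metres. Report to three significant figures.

H_L ≈ 36.6 m

V = 4Q/(πD²) = 3.398 m/s; V²/2g = 0.5883 m
Re = 8.90×10^5, ε/D = 0.00386 → f = 0.02832 (Swamee-Jain)
Major: h_f = f(L/D)·V²/2g = 0.02832·2058·0.5883 = 34.29 m
Minor: ΣK = 3.95; h_m = ΣK·V²/2g = 2.324 m
Total H_L = 34.29 + 2.324 = 36.61 m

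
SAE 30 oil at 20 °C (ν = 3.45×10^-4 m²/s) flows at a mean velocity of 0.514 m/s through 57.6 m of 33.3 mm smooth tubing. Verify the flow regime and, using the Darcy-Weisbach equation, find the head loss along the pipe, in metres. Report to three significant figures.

h_f ≈ 30.0 m

Re = VD/ν = 0.514·0.03330/3.45×10^-4 = 49.6 → laminar (Re < 2300)
f = 64/Re = 1.290
h_f = f(L/D)V²/(2g) = 1.290·(57.6/0.03330)·0.514²/(2·9.81) = 30.05 m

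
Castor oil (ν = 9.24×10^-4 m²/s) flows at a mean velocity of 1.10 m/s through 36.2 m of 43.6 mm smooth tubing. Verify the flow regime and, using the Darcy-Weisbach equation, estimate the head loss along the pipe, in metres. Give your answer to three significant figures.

Re = VD/ν = 1.10·0.04360/9.24×10^-4 = 51.9 → laminar (Re < 2300)
f = 64/Re = 1.233
h_f = f(L/D)V²/(2g) = 1.233·(36.2/0.04360)·1.10²/(2·9.81) = 63.14 m

h_f ≈ 63.1 m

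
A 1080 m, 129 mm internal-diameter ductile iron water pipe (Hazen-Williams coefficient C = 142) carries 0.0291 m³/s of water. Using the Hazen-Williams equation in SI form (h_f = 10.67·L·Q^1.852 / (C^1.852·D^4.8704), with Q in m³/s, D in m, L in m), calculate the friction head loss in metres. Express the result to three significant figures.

h_f = 10.67·1080·0.0291^1.852 / (142^1.852·0.129^4.8704) = 36.51 m

h_f ≈ 36.5 m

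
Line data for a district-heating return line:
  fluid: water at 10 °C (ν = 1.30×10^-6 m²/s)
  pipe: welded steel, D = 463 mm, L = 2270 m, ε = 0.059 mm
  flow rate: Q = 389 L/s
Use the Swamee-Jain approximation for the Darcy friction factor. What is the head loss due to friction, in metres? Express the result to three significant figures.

h_f ≈ 18.8 m

V = 4Q/(πD²) = 4·0.389/(π·0.463²) = 2.310 m/s
Re = VD/ν = 2.310·0.463/1.30×10^-6 = 8.23×10^5 → turbulent
ε/D = 0.059/463 = 1.27×10^-4
Swamee-Jain: f = 0.01411
h_f = f(L/D)V²/(2g) = 0.01411·(2270/0.463)·2.310²/(2·9.81) = 18.82 m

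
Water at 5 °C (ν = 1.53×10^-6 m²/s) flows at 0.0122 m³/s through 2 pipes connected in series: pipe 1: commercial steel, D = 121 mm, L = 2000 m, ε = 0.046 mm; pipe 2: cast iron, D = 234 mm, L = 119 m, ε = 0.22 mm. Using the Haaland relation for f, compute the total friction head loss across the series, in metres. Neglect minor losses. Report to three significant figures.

H ≈ 19.1 m

Pipe 1: V = 1.061 m/s, Re = 8.39×10^4, ε/D = 3.80×10^-4, f = 0.02006, h_1 = f(L/D)V²/2g = 19.03 m
Pipe 2: V = 0.2837 m/s, Re = 4.34×10^4, ε/D = 9.40×10^-4, f = 0.02404, h_2 = f(L/D)V²/2g = 0.05015 m
Series → Q common, losses add: H = Σh = 19.08 m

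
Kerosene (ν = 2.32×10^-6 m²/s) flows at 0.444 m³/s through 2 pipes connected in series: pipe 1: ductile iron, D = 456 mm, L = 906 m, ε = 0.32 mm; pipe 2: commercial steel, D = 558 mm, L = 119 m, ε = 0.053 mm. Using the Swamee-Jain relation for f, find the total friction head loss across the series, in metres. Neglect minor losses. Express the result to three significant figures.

H ≈ 14.7 m

Pipe 1: V = 2.719 m/s, Re = 5.34×10^5, ε/D = 7.02×10^-4, f = 0.01888, h_1 = f(L/D)V²/2g = 14.13 m
Pipe 2: V = 1.816 m/s, Re = 4.37×10^5, ε/D = 9.50×10^-5, f = 0.01464, h_2 = f(L/D)V²/2g = 0.5247 m
Series → Q common, losses add: H = Σh = 14.66 m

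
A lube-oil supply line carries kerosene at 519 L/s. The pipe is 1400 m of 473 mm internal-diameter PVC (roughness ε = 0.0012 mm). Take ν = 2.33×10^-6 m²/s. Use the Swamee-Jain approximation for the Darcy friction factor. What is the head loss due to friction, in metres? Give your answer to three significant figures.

h_f ≈ 16.7 m

V = 4Q/(πD²) = 4·0.519/(π·0.473²) = 2.954 m/s
Re = VD/ν = 2.954·0.473/2.33×10^-6 = 6.00×10^5 → turbulent
ε/D = 0.0012/473 = 2.54×10^-6
Swamee-Jain: f = 0.01272
h_f = f(L/D)V²/(2g) = 0.01272·(1400/0.473)·2.954²/(2·9.81) = 16.74 m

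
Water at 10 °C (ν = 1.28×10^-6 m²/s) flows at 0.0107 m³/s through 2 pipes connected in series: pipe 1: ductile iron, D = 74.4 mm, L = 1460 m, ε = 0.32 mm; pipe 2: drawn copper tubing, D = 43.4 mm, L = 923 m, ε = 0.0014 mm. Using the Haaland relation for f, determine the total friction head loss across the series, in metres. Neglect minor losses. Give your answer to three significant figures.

Pipe 1: V = 2.461 m/s, Re = 1.43×10^5, ε/D = 0.00430, f = 0.02975, h_1 = f(L/D)V²/2g = 180.2 m
Pipe 2: V = 7.233 m/s, Re = 2.45×10^5, ε/D = 3.23×10^-5, f = 0.01514, h_2 = f(L/D)V²/2g = 858.6 m
Series → Q common, losses add: H = Σh = 1039 m

H ≈ 1040 m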